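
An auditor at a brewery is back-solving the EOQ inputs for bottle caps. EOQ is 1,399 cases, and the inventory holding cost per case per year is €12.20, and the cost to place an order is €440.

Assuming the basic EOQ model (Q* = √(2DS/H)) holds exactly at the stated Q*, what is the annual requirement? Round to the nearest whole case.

27,134 cases per year

From Q* = √(2DS/H) ⇒ Q*² = 2DS/H.
D = Q²H / (2S) = 1,399² × 12.2 / (2 × 440) = 27,133.92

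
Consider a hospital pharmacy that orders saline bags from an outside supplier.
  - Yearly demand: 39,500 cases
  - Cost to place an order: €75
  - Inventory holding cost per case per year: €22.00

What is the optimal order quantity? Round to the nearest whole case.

2DS/H = 2·39,500·75/22 = 269,318.18
EOQ = √269,318.18 ≈ 518.96

519 cases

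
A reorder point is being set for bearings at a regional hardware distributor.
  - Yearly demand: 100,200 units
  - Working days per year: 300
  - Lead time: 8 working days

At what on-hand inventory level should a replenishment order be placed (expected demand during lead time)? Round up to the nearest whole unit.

Daily demand d = 100,200 / 300 = 334.000 units/day
Demand during lead time = 334.000 × 8 = 2,672.00
Reorder point = 2,672.00 → round up

2,672 units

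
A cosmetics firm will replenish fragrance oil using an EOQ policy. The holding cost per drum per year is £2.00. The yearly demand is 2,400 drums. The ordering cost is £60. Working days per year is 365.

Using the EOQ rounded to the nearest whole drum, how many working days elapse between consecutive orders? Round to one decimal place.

57.6 days

Q* = √(2·D·S / H) = √(2·2,400·60 / 2) = √144,000.0 ≈ 379.47 → Q = 379 drums
Cycle time = (working days × Q)/D = (365 × 379) / 2,400 = 57.640 days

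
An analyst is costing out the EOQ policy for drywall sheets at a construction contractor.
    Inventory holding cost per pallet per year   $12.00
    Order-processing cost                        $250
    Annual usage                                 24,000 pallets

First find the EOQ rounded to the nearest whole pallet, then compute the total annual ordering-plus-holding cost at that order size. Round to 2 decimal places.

$12,000.00

Optimal lot size Q* = (2 × 24,000 × $250 / $12)^½ ≈ 1,000.00 → Q = 1,000 pallets
Annual ordering cost = (D/Q)·S = (24,000/1,000) × 250 = $6,000.00
Annual holding cost  = (Q/2)·H = (1,000/2) × 12 = $6,000.00
Total = $6,000.00 + $6,000.00 = $12,000.00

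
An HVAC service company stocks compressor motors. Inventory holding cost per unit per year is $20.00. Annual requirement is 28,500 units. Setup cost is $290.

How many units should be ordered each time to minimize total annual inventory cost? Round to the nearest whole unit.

Q* = √(2·D·S / H) = √(2·28,500·290 / 20) = √826,500.0 ≈ 909.12

909 units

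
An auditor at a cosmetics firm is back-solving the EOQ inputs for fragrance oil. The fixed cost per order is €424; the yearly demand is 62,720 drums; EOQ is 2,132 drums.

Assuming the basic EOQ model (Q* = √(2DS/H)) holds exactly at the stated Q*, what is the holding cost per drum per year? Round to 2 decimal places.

EOQ relation: Q² = 2DS/H, so rearrange for the unknown.
H = 2DS / Q² = 2 × 62,720 × 424 / 2,132² = 11.7011

€11.70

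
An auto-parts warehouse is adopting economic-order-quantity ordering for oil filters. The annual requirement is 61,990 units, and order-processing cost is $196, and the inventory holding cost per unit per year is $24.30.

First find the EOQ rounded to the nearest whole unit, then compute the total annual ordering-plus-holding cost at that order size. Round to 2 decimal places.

$24,300.04

2DS/H = 2·61,990·196/24.3 = 1,000,003.29
EOQ = √1,000,003.29 ≈ 1,000.00 → Q = 1,000 units
Orders/yr = 61,990/1,000 = 61.990; ordering cost = 61.990 × $196 = $12,150.04
Average inventory = 1,000/2 = 500; holding cost = 500 × $24.3 = $12,150.00
Total = $12,150.04 + $12,150.00 = $24,300.04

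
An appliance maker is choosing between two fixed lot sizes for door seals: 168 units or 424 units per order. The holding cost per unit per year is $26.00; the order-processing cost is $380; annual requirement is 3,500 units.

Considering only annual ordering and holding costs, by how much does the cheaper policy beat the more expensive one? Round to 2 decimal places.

$1,451.87

Annual cost at Q: ordering D·S/Q plus holding Q·H/2.
TC(168) = (3,500/168)×380 + (168/2)×26 = $10,100.67
TC(424) = (3,500/424)×380 + (424/2)×26 = $8,648.79
|ΔTC| = |$10,100.67 − $8,648.79| = $1,451.87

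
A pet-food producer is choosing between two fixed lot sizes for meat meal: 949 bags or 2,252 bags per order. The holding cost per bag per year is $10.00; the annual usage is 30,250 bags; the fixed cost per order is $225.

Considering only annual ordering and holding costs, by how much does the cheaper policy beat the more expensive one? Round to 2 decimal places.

Annual cost at Q: ordering D·S/Q plus holding Q·H/2.
TC(949) = (30,250/949)×225 + (949/2)×10 = $11,917.02
TC(2,252) = (30,250/2,252)×225 + (2,252/2)×10 = $14,282.31
Lots of 949 are cheaper by $2,365.29.

$2,365.29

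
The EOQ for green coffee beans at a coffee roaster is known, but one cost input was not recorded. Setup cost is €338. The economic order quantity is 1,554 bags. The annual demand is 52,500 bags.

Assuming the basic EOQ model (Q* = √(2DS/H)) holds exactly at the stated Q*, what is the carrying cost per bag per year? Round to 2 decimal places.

Since Q* = (2DS/H)^½, squaring gives Q*²·H = 2DS.
H = 2DS / Q² = 2 × 52,500 × 338 / 1,554² = 14.6962

€14.70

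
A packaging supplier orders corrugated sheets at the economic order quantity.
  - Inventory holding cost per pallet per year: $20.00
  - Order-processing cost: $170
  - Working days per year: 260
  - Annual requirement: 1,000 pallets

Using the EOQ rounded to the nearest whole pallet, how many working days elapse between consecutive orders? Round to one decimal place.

Optimal lot size Q* = (2 × 1,000 × $170 / $20)^½ ≈ 130.38 → Q = 130 pallets
Cycle time = (working days × Q)/D = (260 × 130) / 1,000 = 33.800 days

33.8 days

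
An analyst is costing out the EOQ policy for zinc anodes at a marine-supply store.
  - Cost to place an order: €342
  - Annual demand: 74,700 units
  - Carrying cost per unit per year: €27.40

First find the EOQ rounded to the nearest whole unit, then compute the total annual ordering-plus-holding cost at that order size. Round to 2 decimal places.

2DS/H = 2·74,700·342/27.4 = 1,864,773.72
EOQ = √1,864,773.72 ≈ 1,365.57 → Q = 1,366 units
Annual ordering cost = (D/Q)·S = (74,700/1,366) × 342 = €18,702.34
Annual holding cost  = (Q/2)·H = (1,366/2) × 27.4 = €18,714.20
Total = €18,702.34 + €18,714.20 = €37,416.54

€37,416.54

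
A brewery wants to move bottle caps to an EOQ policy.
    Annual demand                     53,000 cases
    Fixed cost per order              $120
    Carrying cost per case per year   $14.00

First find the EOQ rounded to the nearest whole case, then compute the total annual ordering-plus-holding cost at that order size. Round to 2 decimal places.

$13,344.66

Q* = √(2·D·S / H) = √(2·53,000·120 / 14) = √908,571.4 ≈ 953.19 → Q = 953 cases
Orders/yr = 53,000/953 = 55.614; ordering cost = 55.614 × $120 = $6,673.66
Average inventory = 953/2 = 476.5; holding cost = 476.5 × $14 = $6,671.00
Total = $6,673.66 + $6,671.00 = $13,344.66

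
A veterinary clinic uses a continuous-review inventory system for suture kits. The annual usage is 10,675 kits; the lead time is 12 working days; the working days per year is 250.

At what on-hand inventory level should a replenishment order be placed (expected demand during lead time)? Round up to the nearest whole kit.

Daily demand d = 10,675 / 250 = 42.700 kits/day
Demand during lead time = 42.700 × 12 = 512.40
Reorder point = 512.40 → round up

513 kits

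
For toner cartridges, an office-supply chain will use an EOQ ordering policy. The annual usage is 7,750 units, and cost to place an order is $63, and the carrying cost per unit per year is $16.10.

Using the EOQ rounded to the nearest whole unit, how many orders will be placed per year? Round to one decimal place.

2DS/H = 2·7,750·63/16.1 = 60,652.17
EOQ = √60,652.17 ≈ 246.28 → Q = 246
Orders per year = D/Q = 7,750 / 246 = 31.504

31.5 orders per year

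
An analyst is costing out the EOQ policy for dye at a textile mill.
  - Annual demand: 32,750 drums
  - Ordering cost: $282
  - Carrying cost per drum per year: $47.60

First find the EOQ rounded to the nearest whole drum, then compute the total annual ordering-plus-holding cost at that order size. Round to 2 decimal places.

$29,651.64

2DS/H = 2·32,750·282/47.6 = 388,046.22
EOQ = √388,046.22 ≈ 622.93 → Q = 623 drums
Orders/yr = 32,750/623 = 52.568; ordering cost = 52.568 × $282 = $14,824.24
Average inventory = 623/2 = 311.5; holding cost = 311.5 × $47.6 = $14,827.40
Total = $14,824.24 + $14,827.40 = $29,651.64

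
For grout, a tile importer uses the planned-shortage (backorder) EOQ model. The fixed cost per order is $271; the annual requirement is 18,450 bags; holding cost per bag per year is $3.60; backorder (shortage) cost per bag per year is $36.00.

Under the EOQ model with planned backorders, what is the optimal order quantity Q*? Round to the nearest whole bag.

1,748 bags

Q* = √(2DS/H) · √((H + b)/b)
   = √(2 × 18,450 × 271 / 3.6) · √((3.6 + 36) / 36)
   = 1,666.658 × 1.0488 ≈ 1,748.01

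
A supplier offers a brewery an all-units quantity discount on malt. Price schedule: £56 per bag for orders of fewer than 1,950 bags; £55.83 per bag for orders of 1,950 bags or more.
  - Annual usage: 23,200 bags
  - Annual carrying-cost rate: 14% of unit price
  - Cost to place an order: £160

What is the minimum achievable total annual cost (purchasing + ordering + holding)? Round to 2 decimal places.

H₁ = 14%×£56 = £7.8400;  H₂ = 14%×£55.83 = £7.8162
EOQ₁ = √(2×23,200×160/7.8400) = 973.11  (< 1,950, feasible at tier 1)
EOQ₂ = √(2×23,200×160/7.8162) = 974.59  (< 1,950 → use Q = 1,950 at tier-2 price)
TC(tier 1 (EOQ₁), Q≈973.1) = £1,306,829.17
TC(tier 2, Q≈1,950.0) = £1,304,780.38
Minimum at tier 2: £1,304,780.38

£1,304,780.38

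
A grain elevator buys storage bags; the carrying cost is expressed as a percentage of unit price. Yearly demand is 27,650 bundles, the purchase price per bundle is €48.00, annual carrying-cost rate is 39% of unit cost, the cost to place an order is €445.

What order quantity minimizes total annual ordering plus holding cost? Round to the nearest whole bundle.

H = i·C = 0.39 × €48 = €18.7200 per bundle-year
Q* = √(2·D·S / H) = √(2·27,650·445 / 18.72) = √1,314,556.6 ≈ 1,146.54

1,147 bundles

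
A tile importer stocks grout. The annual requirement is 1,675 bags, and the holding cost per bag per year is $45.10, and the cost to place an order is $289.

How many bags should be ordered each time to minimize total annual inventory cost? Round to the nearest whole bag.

Optimal lot size Q* = (2 × 1,675 × $289 / $45.1)^½ ≈ 146.52

147 bags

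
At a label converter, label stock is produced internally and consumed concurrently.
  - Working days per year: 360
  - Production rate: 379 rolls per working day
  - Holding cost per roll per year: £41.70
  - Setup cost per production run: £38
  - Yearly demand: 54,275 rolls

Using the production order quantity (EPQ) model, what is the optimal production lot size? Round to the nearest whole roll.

405 rolls

d = 54,275/360 = 150.7639 rolls/day;  effective holding cost H(1 − d/p) = 41.7·(1 − 150.7639/379) = 25.11199
Q* = √(2DS / H_eff) = √(2·54,275·38 / 25.11199) ≈ 405.29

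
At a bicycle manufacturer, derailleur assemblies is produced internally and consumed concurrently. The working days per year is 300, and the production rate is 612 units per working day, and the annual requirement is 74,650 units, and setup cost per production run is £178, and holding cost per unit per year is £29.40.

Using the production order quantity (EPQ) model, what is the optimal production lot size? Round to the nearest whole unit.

1,234 units

d = 74,650/300 = 248.8333 units/day;  effective holding cost H(1 − d/p) = 29.4·(1 − 248.8333/612) = 17.44624
Q* = √(2DS / H_eff) = √(2·74,650·178 / 17.44624) ≈ 1,234.21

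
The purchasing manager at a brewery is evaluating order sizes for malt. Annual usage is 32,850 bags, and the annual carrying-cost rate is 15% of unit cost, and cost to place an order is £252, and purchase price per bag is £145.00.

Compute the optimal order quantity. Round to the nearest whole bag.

872 bags

Carrying cost H = £145 × 15% = £21.7500/bag/yr
Optimal lot size Q* = (2 × 32,850 × £252 / £21.75)^½ ≈ 872.48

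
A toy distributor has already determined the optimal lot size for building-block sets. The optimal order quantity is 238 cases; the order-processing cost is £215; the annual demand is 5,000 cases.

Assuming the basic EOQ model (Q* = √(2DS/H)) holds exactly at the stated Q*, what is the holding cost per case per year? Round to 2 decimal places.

Since Q* = (2DS/H)^½, squaring gives Q*²·H = 2DS.
H = 2DS / Q² = 2 × 5,000 × 215 / 238² = 37.9564

£37.96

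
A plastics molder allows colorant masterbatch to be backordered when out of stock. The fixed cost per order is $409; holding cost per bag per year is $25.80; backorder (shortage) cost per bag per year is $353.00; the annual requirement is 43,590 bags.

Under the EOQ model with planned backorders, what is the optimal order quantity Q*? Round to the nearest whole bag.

Q* = √(2DS/H) · √((H + b)/b)
   = √(2 × 43,590 × 409 / 25.8) · √((25.8 + 353) / 353)
   = 1,175.602 × 1.0359 ≈ 1,217.81

1,218 bags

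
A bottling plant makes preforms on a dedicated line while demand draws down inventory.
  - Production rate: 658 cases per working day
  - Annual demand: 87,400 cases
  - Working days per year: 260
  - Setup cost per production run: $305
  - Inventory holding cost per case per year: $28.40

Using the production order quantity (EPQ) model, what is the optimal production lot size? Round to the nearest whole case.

1,959 cases

d = 87,400/260 = 336.1538 cases/day;  effective holding cost H(1 − d/p) = 28.4·(1 − 336.1538/658) = 13.89123
Q* = √(2DS / H_eff) = √(2·87,400·305 / 13.89123) ≈ 1,959.07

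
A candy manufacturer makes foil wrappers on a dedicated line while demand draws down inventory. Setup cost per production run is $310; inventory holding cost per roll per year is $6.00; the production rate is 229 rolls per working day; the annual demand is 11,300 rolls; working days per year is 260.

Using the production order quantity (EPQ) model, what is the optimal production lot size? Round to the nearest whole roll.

1,200 rolls

Daily demand d = 11,300/260 = 43.462; p = 229; 1 − d/p = 0.81021
EPQ = √(2DS / (H(1 − d/p)))
    = √(2 × 11,300 × 310 / (6 × 0.81021)) ≈ 1,200.49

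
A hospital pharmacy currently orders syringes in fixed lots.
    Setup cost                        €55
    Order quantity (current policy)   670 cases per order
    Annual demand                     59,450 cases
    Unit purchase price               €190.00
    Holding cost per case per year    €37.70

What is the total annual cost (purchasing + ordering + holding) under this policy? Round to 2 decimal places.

Ordering: D/Q × S = 59,450/670 × €55 = €4,880.22
Holding:  Q/2 × H = 670/2 × €37.7 = €12,629.50
Purchase cost = D·C = 59,450 × 190 = €11,295,500.00
Total = €4,880.22 + €12,629.50 + €11,295,500.00 = €11,313,009.72

€11,313,009.72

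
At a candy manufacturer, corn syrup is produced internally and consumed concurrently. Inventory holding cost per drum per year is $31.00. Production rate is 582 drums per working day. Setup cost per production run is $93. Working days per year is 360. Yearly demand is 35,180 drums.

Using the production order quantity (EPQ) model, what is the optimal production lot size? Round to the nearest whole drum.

d = 35,180/360 = 97.7222 drums/day;  effective holding cost H(1 − d/p) = 31·(1 − 97.7222/582) = 25.79486
Q* = √(2DS / H_eff) = √(2·35,180·93 / 25.79486) ≈ 503.66

504 drums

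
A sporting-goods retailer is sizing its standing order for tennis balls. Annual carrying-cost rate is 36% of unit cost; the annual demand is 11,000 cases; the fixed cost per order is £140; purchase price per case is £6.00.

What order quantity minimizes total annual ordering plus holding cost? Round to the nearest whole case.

1,194 cases

Carrying cost H = £6 × 36% = £2.1600/case/yr
Optimal lot size Q* = (2 × 11,000 × £140 / £2.16)^½ ≈ 1,194.12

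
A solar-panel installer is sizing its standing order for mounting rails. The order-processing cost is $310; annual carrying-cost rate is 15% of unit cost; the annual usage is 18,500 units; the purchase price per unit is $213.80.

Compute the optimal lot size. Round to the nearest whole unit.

Holding cost per unit per year: H = 15% × $213.8 = $32.0700
2DS/H = 2·18,500·310/32.07 = 357,655.13
EOQ = √357,655.13 ≈ 598.04

598 units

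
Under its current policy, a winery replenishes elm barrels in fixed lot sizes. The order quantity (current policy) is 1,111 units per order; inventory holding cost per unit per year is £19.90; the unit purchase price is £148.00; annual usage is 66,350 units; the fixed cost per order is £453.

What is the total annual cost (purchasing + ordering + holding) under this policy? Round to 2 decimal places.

£9,857,908.05

Ordering: D/Q × S = 66,350/1,111 × £453 = £27,053.60
Holding:  Q/2 × H = 1,111/2 × £19.9 = £11,054.45
Purchase cost = D·C = 66,350 × 148 = £9,819,800.00
Total = £27,053.60 + £11,054.45 + £9,819,800.00 = £9,857,908.05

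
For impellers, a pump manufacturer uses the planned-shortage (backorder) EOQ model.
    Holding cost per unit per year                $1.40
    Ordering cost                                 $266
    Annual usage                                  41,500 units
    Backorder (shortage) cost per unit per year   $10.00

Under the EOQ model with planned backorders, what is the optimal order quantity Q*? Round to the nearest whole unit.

Basic EOQ = √(2·41,500·266/1.4) = 3,971.146
Backorder adjustment √((H+b)/b) = √((1.4+10)/10) = 1.0677
Q* = 3,971.146 × 1.0677 ≈ 4,240.02

4,240 units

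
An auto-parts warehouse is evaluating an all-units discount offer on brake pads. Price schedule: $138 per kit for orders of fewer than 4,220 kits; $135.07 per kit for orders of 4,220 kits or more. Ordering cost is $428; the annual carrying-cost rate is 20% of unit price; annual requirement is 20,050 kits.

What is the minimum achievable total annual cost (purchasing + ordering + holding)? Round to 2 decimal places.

$2,767,186.55

H₁ = 20%×$138 = $27.6000;  H₂ = 20%×$135.07 = $27.0140
EOQ₁ = √(2×20,050×428/27.6000) = 788.57  (< 4,220, feasible at tier 1)
EOQ₂ = √(2×20,050×428/27.0140) = 797.08  (< 4,220 → use Q = 4,220 at tier-2 price)
TC(tier 1 (EOQ₁), Q≈788.6) = $2,788,664.50
TC(tier 2, Q≈4,220.0) = $2,767,186.55
Minimum at tier 2: $2,767,186.55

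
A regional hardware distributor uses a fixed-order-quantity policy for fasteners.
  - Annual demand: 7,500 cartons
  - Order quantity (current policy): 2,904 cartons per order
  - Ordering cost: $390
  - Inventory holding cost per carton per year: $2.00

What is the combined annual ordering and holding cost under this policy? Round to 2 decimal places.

Annual ordering cost = (D/Q)·S = (7,500/2,904) × 390 = $1,007.23
Annual holding cost  = (Q/2)·H = (2,904/2) × 2 = $2,904.00
Total = $1,007.23 + $2,904.00 = $3,911.23

$3,911.23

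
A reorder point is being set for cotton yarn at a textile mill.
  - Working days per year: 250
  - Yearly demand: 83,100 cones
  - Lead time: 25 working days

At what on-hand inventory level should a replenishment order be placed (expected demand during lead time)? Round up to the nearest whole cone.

8,310 cones

Daily demand d = 83,100 / 250 = 332.400 cones/day
Demand during lead time = 332.400 × 25 = 8,310.00
Reorder point = 8,310.00 → round up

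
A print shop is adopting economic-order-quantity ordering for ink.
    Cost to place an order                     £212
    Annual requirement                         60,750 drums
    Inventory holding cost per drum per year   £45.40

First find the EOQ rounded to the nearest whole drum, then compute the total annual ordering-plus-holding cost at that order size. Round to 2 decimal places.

Q* = √(2·D·S / H) = √(2·60,750·212 / 45.4) = √567,356.8 ≈ 753.23 → Q = 753 drums
Annual ordering cost = (D/Q)·S = (60,750/753) × 212 = £17,103.59
Annual holding cost  = (Q/2)·H = (753/2) × 45.4 = £17,093.10
Total = £17,103.59 + £17,093.10 = £34,196.69

£34,196.69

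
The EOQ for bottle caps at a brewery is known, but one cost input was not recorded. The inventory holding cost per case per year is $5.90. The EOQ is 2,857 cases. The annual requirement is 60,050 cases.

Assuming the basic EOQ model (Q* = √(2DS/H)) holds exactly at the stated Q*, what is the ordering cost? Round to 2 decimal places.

EOQ relation: Q² = 2DS/H, so rearrange for the unknown.
S = Q²H / (2D) = 2,857² × 5.9 / (2 × 60,050) = 400.9863

$400.99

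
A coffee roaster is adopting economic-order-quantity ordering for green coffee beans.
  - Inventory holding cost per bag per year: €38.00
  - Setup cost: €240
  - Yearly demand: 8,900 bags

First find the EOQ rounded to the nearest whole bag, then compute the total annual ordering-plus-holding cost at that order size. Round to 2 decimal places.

€12,741.12

EOQ = √(2DS/H) = √(2 × 8,900 × 240 / 38)
    = √(112,421.05) ≈ 335.29 → Q = 335 bags
Annual ordering cost = (D/Q)·S = (8,900/335) × 240 = €6,376.12
Annual holding cost  = (Q/2)·H = (335/2) × 38 = €6,365.00
Total = €6,376.12 + €6,365.00 = €12,741.12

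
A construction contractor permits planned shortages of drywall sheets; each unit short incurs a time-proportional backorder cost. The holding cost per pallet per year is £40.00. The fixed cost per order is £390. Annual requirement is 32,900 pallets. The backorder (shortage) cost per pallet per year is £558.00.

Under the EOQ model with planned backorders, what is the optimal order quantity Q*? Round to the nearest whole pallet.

Basic EOQ = √(2·32,900·390/40) = 800.968
Backorder adjustment √((H+b)/b) = √((40+558)/558) = 1.0352
Q* = 800.968 × 1.0352 ≈ 829.18

829 pallets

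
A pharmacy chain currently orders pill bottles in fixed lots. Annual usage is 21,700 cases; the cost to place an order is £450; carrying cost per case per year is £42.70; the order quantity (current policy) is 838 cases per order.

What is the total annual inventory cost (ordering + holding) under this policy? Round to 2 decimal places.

£29,544.04

Orders/yr = 21,700/838 = 25.895; ordering cost = 25.895 × £450 = £11,652.74
Average inventory = 838/2 = 419; holding cost = 419 × £42.7 = £17,891.30
Total = £11,652.74 + £17,891.30 = £29,544.04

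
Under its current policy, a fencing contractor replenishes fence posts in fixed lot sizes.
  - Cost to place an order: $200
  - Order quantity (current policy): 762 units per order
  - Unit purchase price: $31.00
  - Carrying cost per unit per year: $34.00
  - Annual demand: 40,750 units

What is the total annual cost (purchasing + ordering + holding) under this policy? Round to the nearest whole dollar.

$1,286,900

Orders/yr = 40,750/762 = 53.478; ordering cost = 53.478 × $200 = $10,695.54
Average inventory = 762/2 = 381; holding cost = 381 × $34 = $12,954.00
Purchase cost = D·C = 40,750 × 31 = $1,263,250.00
Total = $10,695.54 + $12,954.00 + $1,263,250.00 = $1,286,899.54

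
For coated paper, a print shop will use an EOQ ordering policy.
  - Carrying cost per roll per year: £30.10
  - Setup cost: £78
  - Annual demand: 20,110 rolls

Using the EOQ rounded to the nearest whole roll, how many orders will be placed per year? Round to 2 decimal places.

62.26 orders per year

Q* = √(2·D·S / H) = √(2·20,110·78 / 30.1) = √104,224.6 ≈ 322.84 → Q = 323
N = D/Q = 20,110/323 ≈ 62.260 orders/yr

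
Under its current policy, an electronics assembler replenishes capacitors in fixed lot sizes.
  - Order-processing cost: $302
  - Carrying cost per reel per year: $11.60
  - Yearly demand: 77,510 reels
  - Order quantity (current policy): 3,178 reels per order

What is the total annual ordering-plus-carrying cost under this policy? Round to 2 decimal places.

Annual ordering cost = (D/Q)·S = (77,510/3,178) × 302 = $7,365.65
Annual holding cost  = (Q/2)·H = (3,178/2) × 11.6 = $18,432.40
Total = $7,365.65 + $18,432.40 = $25,798.05

$25,798.05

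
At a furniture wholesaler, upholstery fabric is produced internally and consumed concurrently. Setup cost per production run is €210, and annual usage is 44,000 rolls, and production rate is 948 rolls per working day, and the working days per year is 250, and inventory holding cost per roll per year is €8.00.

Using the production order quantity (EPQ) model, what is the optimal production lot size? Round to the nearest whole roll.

Daily demand d = 44,000/250 = 176.000; p = 948; 1 − d/p = 0.81435
EPQ = √(2DS / (H(1 − d/p)))
    = √(2 × 44,000 × 210 / (8 × 0.81435)) ≈ 1,684.23

1,684 rolls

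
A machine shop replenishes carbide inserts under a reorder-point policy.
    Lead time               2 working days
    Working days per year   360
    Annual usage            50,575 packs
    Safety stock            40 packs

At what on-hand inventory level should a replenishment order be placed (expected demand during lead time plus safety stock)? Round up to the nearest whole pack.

Daily demand d = 50,575 / 360 = 140.486 packs/day
Demand during lead time = 140.486 × 2 = 280.97
Reorder point = 280.97 + 40 = 320.97 → round up

321 packs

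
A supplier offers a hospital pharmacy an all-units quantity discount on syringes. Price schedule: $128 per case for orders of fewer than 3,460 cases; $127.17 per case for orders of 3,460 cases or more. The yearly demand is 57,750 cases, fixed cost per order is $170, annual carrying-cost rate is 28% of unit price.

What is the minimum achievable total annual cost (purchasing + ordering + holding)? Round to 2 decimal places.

H₁ = 28%×$128 = $35.8400;  H₂ = 28%×$127.17 = $35.6076
EOQ₁ = √(2×57,750×170/35.8400) = 740.17  (< 3,460, feasible at tier 1)
EOQ₂ = √(2×57,750×170/35.6076) = 742.58  (< 3,460 → use Q = 3,460 at tier-2 price)
TC(tier 1 (EOQ₁), Q≈740.2) = $7,418,527.69
TC(tier 2, Q≈3,460.0) = $7,408,506.08
Minimum at tier 2: $7,408,506.08

$7,408,506.08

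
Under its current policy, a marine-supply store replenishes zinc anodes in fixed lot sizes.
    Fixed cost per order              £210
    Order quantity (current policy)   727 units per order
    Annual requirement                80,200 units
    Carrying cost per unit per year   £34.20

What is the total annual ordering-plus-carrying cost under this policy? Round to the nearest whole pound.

Annual ordering cost = (D/Q)·S = (80,200/727) × 210 = £23,166.44
Annual holding cost  = (Q/2)·H = (727/2) × 34.2 = £12,431.70
Total = £23,166.44 + £12,431.70 = £35,598.14

£35,598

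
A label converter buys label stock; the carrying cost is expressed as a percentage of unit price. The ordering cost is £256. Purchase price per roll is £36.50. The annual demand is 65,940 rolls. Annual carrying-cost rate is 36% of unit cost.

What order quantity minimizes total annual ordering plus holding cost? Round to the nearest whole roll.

Carrying cost H = £36.5 × 36% = £13.1400/roll/yr
Q* = √(2·D·S / H) = √(2·65,940·256 / 13.14) = √2,569,351.6 ≈ 1,602.92

1,603 rolls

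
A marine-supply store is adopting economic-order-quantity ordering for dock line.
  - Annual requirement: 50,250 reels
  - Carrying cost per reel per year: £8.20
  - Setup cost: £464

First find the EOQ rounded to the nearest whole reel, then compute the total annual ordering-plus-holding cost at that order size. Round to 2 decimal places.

EOQ = √(2DS/H) = √(2 × 50,250 × 464 / 8.2)
    = √(5,686,829.27) ≈ 2,384.71 → Q = 2,385 reels
Annual ordering cost = (D/Q)·S = (50,250/2,385) × 464 = £9,776.10
Annual holding cost  = (Q/2)·H = (2,385/2) × 8.2 = £9,778.50
Total = £9,776.10 + £9,778.50 = £19,554.60

£19,554.60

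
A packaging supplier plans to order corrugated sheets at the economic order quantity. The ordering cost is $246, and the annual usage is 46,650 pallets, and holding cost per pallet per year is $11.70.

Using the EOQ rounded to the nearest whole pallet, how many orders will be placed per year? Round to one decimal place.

33.3 orders per year

2DS/H = 2·46,650·246/11.7 = 1,961,692.31
EOQ = √1,961,692.31 ≈ 1,400.60 → Q = 1,401
N = D/Q = 46,650/1,401 ≈ 33.298 orders/yr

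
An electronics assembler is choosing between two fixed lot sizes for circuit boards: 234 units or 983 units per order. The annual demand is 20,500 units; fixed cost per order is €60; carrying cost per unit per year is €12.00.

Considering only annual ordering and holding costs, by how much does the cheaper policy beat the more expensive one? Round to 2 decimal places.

€488.86

TC(Q) = (D/Q)S + (Q/2)H
TC(234) = (20,500/234)×60 + (234/2)×12 = €6,660.41
TC(983) = (20,500/983)×60 + (983/2)×12 = €7,149.27
Lots of 234 are cheaper by €488.86.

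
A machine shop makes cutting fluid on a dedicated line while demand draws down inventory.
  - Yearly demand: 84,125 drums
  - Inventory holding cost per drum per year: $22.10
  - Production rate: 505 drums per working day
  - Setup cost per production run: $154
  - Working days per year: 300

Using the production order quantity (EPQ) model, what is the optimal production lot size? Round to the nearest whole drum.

1,624 drums

Daily demand d = 84,125/300 = 280.417; p = 505; 1 − d/p = 0.44472
EPQ = √(2DS / (H(1 − d/p)))
    = √(2 × 84,125 × 154 / (22.1 × 0.44472)) ≈ 1,623.67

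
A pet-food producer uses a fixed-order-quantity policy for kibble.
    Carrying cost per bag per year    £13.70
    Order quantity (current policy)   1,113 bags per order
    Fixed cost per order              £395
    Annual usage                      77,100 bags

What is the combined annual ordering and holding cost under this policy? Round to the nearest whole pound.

£34,987

Ordering: D/Q × S = 77,100/1,113 × £395 = £27,362.53
Holding:  Q/2 × H = 1,113/2 × £13.7 = £7,624.05
Total = £27,362.53 + £7,624.05 = £34,986.58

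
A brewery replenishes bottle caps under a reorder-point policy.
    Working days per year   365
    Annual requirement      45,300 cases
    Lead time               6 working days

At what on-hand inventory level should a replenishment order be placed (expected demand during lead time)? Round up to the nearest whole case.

745 cases

Daily demand d = 45,300 / 365 = 124.110 cases/day
Demand during lead time = 124.110 × 6 = 744.66
Reorder point = 744.66 → round up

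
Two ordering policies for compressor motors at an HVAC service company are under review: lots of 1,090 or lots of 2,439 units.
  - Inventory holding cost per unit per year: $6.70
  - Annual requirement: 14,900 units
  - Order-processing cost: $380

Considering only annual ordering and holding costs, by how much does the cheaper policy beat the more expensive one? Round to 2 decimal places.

Annual cost at Q: ordering D·S/Q plus holding Q·H/2.
TC(1,090) = (14,900/1,090)×380 + (1,090/2)×6.7 = $8,846.00
TC(2,439) = (14,900/2,439)×380 + (2,439/2)×6.7 = $10,492.09
Cheaper: Q = 1,090.  Difference = $1,646.10

$1,646.10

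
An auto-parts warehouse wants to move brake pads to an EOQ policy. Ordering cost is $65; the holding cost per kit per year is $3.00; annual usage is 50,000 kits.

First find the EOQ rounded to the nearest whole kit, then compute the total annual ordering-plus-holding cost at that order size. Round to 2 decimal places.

Optimal lot size Q* = (2 × 50,000 × $65 / $3)^½ ≈ 1,471.96 → Q = 1,472 kits
Orders/yr = 50,000/1,472 = 33.967; ordering cost = 33.967 × $65 = $2,207.88
Average inventory = 1,472/2 = 736; holding cost = 736 × $3 = $2,208.00
Total = $2,207.88 + $2,208.00 = $4,415.88

$4,415.88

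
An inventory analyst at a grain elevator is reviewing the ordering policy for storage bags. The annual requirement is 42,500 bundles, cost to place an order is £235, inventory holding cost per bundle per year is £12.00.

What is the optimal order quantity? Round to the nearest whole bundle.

1,290 bundles

EOQ = √(2DS/H) = √(2 × 42,500 × 235 / 12)
    = √(1,664,583.33) ≈ 1,290.19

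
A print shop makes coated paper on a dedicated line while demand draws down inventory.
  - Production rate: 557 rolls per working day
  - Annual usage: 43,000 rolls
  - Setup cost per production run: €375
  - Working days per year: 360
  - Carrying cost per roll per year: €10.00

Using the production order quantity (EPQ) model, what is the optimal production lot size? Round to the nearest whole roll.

Daily demand d = 43,000/360 = 119.444; p = 557; 1 − d/p = 0.78556
EPQ = √(2DS / (H(1 − d/p)))
    = √(2 × 43,000 × 375 / (10 × 0.78556)) ≈ 2,026.17

2,026 rolls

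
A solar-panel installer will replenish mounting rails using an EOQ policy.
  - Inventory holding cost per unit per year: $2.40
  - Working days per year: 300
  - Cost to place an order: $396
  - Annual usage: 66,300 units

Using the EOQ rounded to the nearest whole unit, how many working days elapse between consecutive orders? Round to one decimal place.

Optimal lot size Q* = (2 × 66,300 × $396 / $2.4)^½ ≈ 4,677.50 → Q = 4,677 units
Cycle time = (working days × Q)/D = (300 × 4,677) / 66,300 = 21.163 days

21.2 days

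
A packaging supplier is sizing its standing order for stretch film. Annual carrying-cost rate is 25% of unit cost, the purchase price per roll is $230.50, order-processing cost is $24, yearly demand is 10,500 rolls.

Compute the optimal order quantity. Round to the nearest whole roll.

94 rolls

Holding cost per roll per year: H = 25% × $230.5 = $57.6250
2DS/H = 2·10,500·24/57.625 = 8,746.20
EOQ = √8,746.20 ≈ 93.52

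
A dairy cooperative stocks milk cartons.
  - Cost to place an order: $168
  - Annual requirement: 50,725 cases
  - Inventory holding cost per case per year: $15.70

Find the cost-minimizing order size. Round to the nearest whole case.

1,042 cases

EOQ = √(2DS/H) = √(2 × 50,725 × 168 / 15.7)
    = √(1,085,579.62) ≈ 1,041.91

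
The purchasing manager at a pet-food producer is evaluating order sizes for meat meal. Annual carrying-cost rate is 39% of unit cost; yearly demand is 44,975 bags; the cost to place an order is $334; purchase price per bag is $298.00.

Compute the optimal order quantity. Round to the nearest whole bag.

508 bags

Holding cost per bag per year: H = 39% × $298 = $116.2200
Q* = √(2·D·S / H) = √(2·44,975·334 / 116.22) = √258,503.7 ≈ 508.43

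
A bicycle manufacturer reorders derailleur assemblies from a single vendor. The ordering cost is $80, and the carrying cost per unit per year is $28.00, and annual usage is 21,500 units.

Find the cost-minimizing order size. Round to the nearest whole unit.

Q* = √(2·D·S / H) = √(2·21,500·80 / 28) = √122,857.1 ≈ 350.51

351 units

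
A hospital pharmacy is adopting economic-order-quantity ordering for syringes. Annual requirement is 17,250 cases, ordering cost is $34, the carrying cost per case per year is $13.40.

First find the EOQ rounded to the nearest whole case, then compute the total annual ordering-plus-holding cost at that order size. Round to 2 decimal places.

$3,964.62

Q* = √(2·D·S / H) = √(2·17,250·34 / 13.4) = √87,537.3 ≈ 295.87 → Q = 296 cases
Orders/yr = 17,250/296 = 58.277; ordering cost = 58.277 × $34 = $1,981.42
Average inventory = 296/2 = 148; holding cost = 148 × $13.4 = $1,983.20
Total = $1,981.42 + $1,983.20 = $3,964.62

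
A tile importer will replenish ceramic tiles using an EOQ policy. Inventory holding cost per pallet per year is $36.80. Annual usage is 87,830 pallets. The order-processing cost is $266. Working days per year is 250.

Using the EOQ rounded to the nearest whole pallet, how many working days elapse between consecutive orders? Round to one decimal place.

EOQ = √(2DS/H) = √(2 × 87,830 × 266 / 36.8)
    = √(1,269,716.30) ≈ 1,126.82 → Q = 1,127 pallets
Cycle time = (working days × Q)/D = (250 × 1,127) / 87,830 = 3.208 days

3.2 days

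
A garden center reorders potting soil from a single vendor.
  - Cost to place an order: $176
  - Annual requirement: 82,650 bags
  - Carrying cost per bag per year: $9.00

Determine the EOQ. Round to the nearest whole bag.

EOQ = √(2DS/H) = √(2 × 82,650 × 176 / 9)
    = √(3,232,533.33) ≈ 1,797.92

1,798 bags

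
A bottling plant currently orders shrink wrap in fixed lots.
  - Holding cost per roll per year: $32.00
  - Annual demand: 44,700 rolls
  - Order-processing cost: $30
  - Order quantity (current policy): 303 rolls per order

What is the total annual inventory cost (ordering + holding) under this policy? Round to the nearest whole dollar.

$9,274

Annual ordering cost = (D/Q)·S = (44,700/303) × 30 = $4,425.74
Annual holding cost  = (Q/2)·H = (303/2) × 32 = $4,848.00
Total = $4,425.74 + $4,848.00 = $9,273.74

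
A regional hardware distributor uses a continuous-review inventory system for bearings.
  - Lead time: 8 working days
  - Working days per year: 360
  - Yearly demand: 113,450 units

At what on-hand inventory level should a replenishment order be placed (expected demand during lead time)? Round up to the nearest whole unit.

2,522 units

Daily demand d = 113,450 / 360 = 315.139 units/day
Demand during lead time = 315.139 × 8 = 2,521.11
Reorder point = 2,521.11 → round up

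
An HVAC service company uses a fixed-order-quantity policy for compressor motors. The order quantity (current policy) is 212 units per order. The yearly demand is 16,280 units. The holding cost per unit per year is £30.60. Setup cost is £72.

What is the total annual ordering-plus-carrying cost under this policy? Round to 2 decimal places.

£8,772.66

Annual ordering cost = (D/Q)·S = (16,280/212) × 72 = £5,529.06
Annual holding cost  = (Q/2)·H = (212/2) × 30.6 = £3,243.60
Total = £5,529.06 + £3,243.60 = £8,772.66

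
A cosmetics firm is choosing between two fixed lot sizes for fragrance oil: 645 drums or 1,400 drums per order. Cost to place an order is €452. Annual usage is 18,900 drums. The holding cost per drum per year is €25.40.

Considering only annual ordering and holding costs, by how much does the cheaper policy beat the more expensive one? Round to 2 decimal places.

€2,445.85

For each Q, cost = (D/Q)·S + (Q/2)·H.
TC(645) = (18,900/645)×452 + (645/2)×25.4 = €21,436.15
TC(1,400) = (18,900/1,400)×452 + (1,400/2)×25.4 = €23,882.00
Cheaper: Q = 645.  Difference = €2,445.85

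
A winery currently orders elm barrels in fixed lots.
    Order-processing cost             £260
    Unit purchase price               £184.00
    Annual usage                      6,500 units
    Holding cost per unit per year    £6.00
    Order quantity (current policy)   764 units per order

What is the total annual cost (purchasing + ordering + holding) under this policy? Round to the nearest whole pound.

£1,200,504

Annual ordering cost = (D/Q)·S = (6,500/764) × 260 = £2,212.04
Annual holding cost  = (Q/2)·H = (764/2) × 6 = £2,292.00
Purchase cost = D·C = 6,500 × 184 = £1,196,000.00
Total = £2,212.04 + £2,292.00 + £1,196,000.00 = £1,200,504.04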